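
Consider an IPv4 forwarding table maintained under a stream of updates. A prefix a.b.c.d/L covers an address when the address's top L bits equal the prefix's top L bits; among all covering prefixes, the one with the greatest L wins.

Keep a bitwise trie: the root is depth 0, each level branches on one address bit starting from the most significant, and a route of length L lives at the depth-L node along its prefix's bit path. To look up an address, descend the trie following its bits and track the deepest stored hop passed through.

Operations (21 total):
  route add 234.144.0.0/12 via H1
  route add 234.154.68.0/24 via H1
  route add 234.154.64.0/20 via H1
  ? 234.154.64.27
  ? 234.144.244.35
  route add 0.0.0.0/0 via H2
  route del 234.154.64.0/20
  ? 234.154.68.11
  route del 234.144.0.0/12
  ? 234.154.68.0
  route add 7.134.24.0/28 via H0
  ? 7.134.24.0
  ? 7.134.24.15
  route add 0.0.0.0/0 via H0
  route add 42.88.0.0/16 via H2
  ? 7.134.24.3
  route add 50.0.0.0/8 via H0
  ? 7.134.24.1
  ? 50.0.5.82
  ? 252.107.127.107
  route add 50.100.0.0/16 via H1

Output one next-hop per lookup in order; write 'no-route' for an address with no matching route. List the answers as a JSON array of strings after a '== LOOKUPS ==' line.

Trace:
  add 234.144.0.0/12 -> H1 at depth 12
  add 234.154.68.0/24 -> H1 at depth 24
  add 234.154.64.0/20 -> H1 at depth 20
  ? 234.154.64.27  path d0:-→d1:-→d2:-→d3:-→d4:-→d5:-→d6:-→d7:-→d8:-→d9:-→d10:-→d11:-→d12:H1→d13:-→d14:-→d15:-→d16:-→d17:-→d18:-→d19:-→d20:H1→d21:-  best=H1
  ? 234.144.244.35  path d0:-→d1:-→d2:-→d3:-→d4:-→d5:-→d6:-→d7:-→d8:-→d9:-→d10:-→d11:-→d12:H1  best=H1
  add 0.0.0.0/0 -> H2 at depth 0
  - 234.154.64.0/20 clear@20
  ? 234.154.68.11  path d0:H2→d1:-→d2:-→d3:-→d4:-→d5:-→d6:-→d7:-→d8:-→d9:-→d10:-→d11:-→d12:H1→d13:-→d14:-→d15:-→d16:-→d17:-→d18:-→d19:-→d20:-→d21:-→d22:-→d23:-→d24:H1  best=H1
  - 234.144.0.0/12 clear@12
  ? 234.154.68.0  path d0:H2→d1:-→d2:-→d3:-→d4:-→d5:-→d6:-→d7:-→d8:-→d9:-→d10:-→d11:-→d12:-→d13:-→d14:-→d15:-→d16:-→d17:-→d18:-→d19:-→d20:-→d21:-→d22:-→d23:-→d24:H1  best=H1
  add 7.134.24.0/28 -> H0 at depth 28
  ? 7.134.24.0  path d0:H2→d1:-→d2:-→d3:-→d4:-→d5:-→d6:-→d7:-→d8:-→d9:-→d10:-→d11:-→d12:-→d13:-→d14:-→d15:-→d16:-→d17:-→d18:-→d19:-→d20:-→d21:-→d22:-→d23:-→d24:-→d25:-→d26:-→d27:-→d28:H0  best=H0
  ? 7.134.24.15  path d0:H2→d1:-→d2:-→d3:-→d4:-→d5:-→d6:-→d7:-→d8:-→d9:-→d10:-→d11:-→d12:-→d13:-→d14:-→d15:-→d16:-→d17:-→d18:-→d19:-→d20:-→d21:-→d22:-→d23:-→d24:-→d25:-→d26:-→d27:-→d28:H0  best=H0
  add 0.0.0.0/0 -> H0 at depth 0
  add 42.88.0.0/16 -> H2 at depth 16
  ? 7.134.24.3  path d0:H0→d1:-→d2:-→d3:-→d4:-→d5:-→d6:-→d7:-→d8:-→d9:-→d10:-→d11:-→d12:-→d13:-→d14:-→d15:-→d16:-→d17:-→d18:-→d19:-→d20:-→d21:-→d22:-→d23:-→d24:-→d25:-→d26:-→d27:-→d28:H0  best=H0
  add 50.0.0.0/8 -> H0 at depth 8
  ? 7.134.24.1  path d0:H0→d1:-→d2:-→d3:-→d4:-→d5:-→d6:-→d7:-→d8:-→d9:-→d10:-→d11:-→d12:-→d13:-→d14:-→d15:-→d16:-→d17:-→d18:-→d19:-→d20:-→d21:-→d22:-→d23:-→d24:-→d25:-→d26:-→d27:-→d28:H0  best=H0
  ? 50.0.5.82  path d0:H0→d1:-→d2:-→d3:-→d4:-→d5:-→d6:-→d7:-→d8:H0  best=H0
  ? 252.107.127.107  path d0:H0→d1:-→d2:-→d3:-  best=H0
  add 50.100.0.0/16 -> H1 at depth 16

== LOOKUPS ==
["H1","H1","H1","H1","H0","H0","H0","H0","H0","H0"]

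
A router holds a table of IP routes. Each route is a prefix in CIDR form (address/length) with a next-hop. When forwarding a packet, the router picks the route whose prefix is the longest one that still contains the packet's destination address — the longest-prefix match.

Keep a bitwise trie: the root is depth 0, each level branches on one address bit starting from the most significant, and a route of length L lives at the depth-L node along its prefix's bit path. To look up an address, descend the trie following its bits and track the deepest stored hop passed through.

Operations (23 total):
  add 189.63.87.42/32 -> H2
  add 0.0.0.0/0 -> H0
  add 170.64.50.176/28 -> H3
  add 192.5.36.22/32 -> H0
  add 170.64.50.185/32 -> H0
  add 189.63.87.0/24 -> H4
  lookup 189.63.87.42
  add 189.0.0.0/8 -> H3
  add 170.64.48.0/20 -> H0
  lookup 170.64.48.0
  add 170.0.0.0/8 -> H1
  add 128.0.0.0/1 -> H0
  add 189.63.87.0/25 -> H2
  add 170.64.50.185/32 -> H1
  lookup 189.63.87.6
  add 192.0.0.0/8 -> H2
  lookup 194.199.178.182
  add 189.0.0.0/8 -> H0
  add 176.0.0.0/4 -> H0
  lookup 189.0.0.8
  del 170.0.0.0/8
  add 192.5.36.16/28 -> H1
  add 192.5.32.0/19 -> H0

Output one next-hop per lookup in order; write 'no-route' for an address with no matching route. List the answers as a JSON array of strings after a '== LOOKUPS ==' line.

Process each operation:
  + 189.63.87.42/32 (H2) depth=32
  + 0.0.0.0/0 (H0) depth=0
  + 170.64.50.176/28 (H3) depth=28
  + 192.5.36.22/32 (H0) depth=32
  + 170.64.50.185/32 (H0) depth=32
  + 189.63.87.0/24 (H4) depth=24
  lookup 189.63.87.42: bits 10111101001111110101011100101010 walk d0:H0→d1:-→d2:-→d3:-→d4:-→d5:-→d6:-→d7:-→d8:-→d9:-→d10:-→d11:-→d12:-→d13:-→d14:-→d15:-→d16:-→d17:-→d18:-→d19:-→d20:-→d21:-→d22:-→d23:-→d24:H4→d25:-→d26:-→d27:-→d28:-→d29:-→d30:-→d31:-→d32:H2 -> H2
  + 189.0.0.0/8 (H3) depth=8
  + 170.64.48.0/20 (H0) depth=20
  lookup 170.64.48.0: bits 1010101001000000001100 walk d0:H0→d1:-→d2:-→d3:-→d4:-→d5:-→d6:-→d7:-→d8:-→d9:-→d10:-→d11:-→d12:-→d13:-→d14:-→d15:-→d16:-→d17:-→d18:-→d19:-→d20:H0→d21:-→d22:- -> H0
  + 170.0.0.0/8 (H1) depth=8
  + 128.0.0.0/1 (H0) depth=1
  + 189.63.87.0/25 (H2) depth=25
  + 170.64.50.185/32 (H1) depth=32
  lookup 189.63.87.6: bits 10111101001111110101011100 walk d0:H0→d1:H0→d2:-→d3:-→d4:-→d5:-→d6:-→d7:-→d8:H3→d9:-→d10:-→d11:-→d12:-→d13:-→d14:-→d15:-→d16:-→d17:-→d18:-→d19:-→d20:-→d21:-→d22:-→d23:-→d24:H4→d25:H2→d26:- -> H2
  + 192.0.0.0/8 (H2) depth=8
  lookup 194.199.178.182: bits 110000 walk d0:H0→d1:H0→d2:-→d3:-→d4:-→d5:-→d6:- -> H0
  + 189.0.0.0/8 (H0) depth=8
  + 176.0.0.0/4 (H0) depth=4
  lookup 189.0.0.8: bits 1011110100 walk d0:H0→d1:H0→d2:-→d3:-→d4:H0→d5:-→d6:-→d7:-→d8:H0→d9:-→d10:- -> H0
  - 170.0.0.0/8 clear@8
  + 192.5.36.16/28 (H1) depth=28
  + 192.5.32.0/19 (H0) depth=19

== LOOKUPS ==
["H2","H0","H2","H0","H0"]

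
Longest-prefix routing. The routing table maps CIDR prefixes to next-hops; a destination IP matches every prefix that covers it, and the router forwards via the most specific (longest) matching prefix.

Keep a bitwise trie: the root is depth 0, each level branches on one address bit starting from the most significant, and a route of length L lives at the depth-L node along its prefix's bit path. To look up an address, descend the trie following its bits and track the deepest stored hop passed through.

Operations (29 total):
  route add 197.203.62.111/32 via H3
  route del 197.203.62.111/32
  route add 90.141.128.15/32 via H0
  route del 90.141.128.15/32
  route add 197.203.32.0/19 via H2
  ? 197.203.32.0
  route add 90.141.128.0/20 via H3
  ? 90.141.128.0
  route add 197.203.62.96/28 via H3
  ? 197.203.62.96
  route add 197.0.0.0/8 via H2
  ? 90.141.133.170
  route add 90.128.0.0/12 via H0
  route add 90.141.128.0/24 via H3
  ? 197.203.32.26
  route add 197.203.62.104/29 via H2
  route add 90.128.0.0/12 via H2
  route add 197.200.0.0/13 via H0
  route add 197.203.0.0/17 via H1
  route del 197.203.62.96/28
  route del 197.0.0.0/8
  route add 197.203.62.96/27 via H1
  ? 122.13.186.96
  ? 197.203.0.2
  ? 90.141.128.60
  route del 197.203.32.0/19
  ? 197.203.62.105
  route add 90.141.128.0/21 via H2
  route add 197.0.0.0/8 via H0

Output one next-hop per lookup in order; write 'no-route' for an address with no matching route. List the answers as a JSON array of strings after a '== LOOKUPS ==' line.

Apply in order:
  + 197.203.62.111/32 (H3) depth=32
  del 197.203.62.111/32 (clear depth 32)
  + 90.141.128.15/32 (H0) depth=32
  del 90.141.128.15/32 (clear depth 32)
  + 197.203.32.0/19 (H2) depth=19
  Q 197.203.32.0: descend 1100010111001011001 ; hops seen [H2] ; pick H2
  + 90.141.128.0/20 (H3) depth=20
  Q 90.141.128.0: descend 0101101010001101100000000000 ; hops seen [H3] ; pick H3
  + 197.203.62.96/28 (H3) depth=28
  Q 197.203.62.96: descend 1100010111001011001111100110 ; hops seen [H2,H3] ; pick H3
  + 197.0.0.0/8 (H2) depth=8
  Q 90.141.133.170: descend 010110101000110110000 ; hops seen [H3] ; pick H3
  + 90.128.0.0/12 (H0) depth=12
  + 90.141.128.0/24 (H3) depth=24
  Q 197.203.32.26: descend 1100010111001011001 ; hops seen [H2,H2] ; pick H2
  + 197.203.62.104/29 (H2) depth=29
  + 90.128.0.0/12 (H2) depth=12
  + 197.200.0.0/13 (H0) depth=13
  + 197.203.0.0/17 (H1) depth=17
  del 197.203.62.96/28 (clear depth 28)
  del 197.0.0.0/8 (clear depth 8)
  + 197.203.62.96/27 (H1) depth=27
  Q 122.13.186.96: descend 01 ; hops seen [∅] ; pick no-route
  Q 197.203.0.2: descend 110001011100101100 ; hops seen [H0,H1] ; pick H1
  Q 90.141.128.60: descend 01011010100011011000000000 ; hops seen [H2,H3,H3] ; pick H3
  del 197.203.32.0/19 (clear depth 19)
  Q 197.203.62.105: descend 11000101110010110011111001101 ; hops seen [H0,H1,H1,H2] ; pick H2
  + 90.141.128.0/21 (H2) depth=21
  + 197.0.0.0/8 (H0) depth=8

== LOOKUPS ==
["H2","H3","H3","H3","H2","no-route","H1","H3","H2"]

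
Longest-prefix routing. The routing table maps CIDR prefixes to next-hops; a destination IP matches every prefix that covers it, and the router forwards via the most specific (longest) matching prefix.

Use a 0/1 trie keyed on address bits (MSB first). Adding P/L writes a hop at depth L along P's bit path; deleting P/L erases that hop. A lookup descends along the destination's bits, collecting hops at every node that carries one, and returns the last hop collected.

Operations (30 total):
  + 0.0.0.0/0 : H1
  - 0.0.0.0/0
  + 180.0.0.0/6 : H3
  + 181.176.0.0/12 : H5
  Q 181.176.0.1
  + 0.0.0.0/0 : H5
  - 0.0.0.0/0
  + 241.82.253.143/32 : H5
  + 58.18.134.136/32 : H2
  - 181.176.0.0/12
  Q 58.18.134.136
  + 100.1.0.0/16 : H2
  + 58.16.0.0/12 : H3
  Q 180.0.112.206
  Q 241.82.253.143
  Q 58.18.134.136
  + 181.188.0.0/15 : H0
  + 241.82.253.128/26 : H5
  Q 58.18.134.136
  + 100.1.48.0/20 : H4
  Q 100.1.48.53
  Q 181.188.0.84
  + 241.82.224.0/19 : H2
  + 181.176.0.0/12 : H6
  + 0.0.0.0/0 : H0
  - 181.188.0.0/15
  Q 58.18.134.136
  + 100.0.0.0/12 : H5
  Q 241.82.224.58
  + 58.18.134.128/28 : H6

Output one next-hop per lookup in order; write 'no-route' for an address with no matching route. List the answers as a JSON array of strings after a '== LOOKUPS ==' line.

Apply in order:
  add 0.0.0.0/0 -> H1 at depth 0
  del 0.0.0.0/0 (clear depth 0)
  add 180.0.0.0/6 -> H3 at depth 6
  add 181.176.0.0/12 -> H5 at depth 12
  lookup 181.176.0.1: bits 101101011011 walk d0:-→d1:-→d2:-→d3:-→d4:-→d5:-→d6:H3→d7:-→d8:-→d9:-→d10:-→d11:-→d12:H5 -> H5
  add 0.0.0.0/0 -> H5 at depth 0
  del 0.0.0.0/0 (clear depth 0)
  add 241.82.253.143/32 -> H5 at depth 32
  add 58.18.134.136/32 -> H2 at depth 32
  del 181.176.0.0/12 (clear depth 12)
  lookup 58.18.134.136: bits 00111010000100101000011010001000 walk d0:-→d1:-→d2:-→d3:-→d4:-→d5:-→d6:-→d7:-→d8:-→d9:-→d10:-→d11:-→d12:-→d13:-→d14:-→d15:-→d16:-→d17:-→d18:-→d19:-→d20:-→d21:-→d22:-→d23:-→d24:-→d25:-→d26:-→d27:-→d28:-→d29:-→d30:-→d31:-→d32:H2 -> H2
  add 100.1.0.0/16 -> H2 at depth 16
  add 58.16.0.0/12 -> H3 at depth 12
  lookup 180.0.112.206: bits 1011010 walk d0:-→d1:-→d2:-→d3:-→d4:-→d5:-→d6:H3→d7:- -> H3
  lookup 241.82.253.143: bits 11110001010100101111110110001111 walk d0:-→d1:-→d2:-→d3:-→d4:-→d5:-→d6:-→d7:-→d8:-→d9:-→d10:-→d11:-→d12:-→d13:-→d14:-→d15:-→d16:-→d17:-→d18:-→d19:-→d20:-→d21:-→d22:-→d23:-→d24:-→d25:-→d26:-→d27:-→d28:-→d29:-→d30:-→d31:-→d32:H5 -> H5
  lookup 58.18.134.136: bits 00111010000100101000011010001000 walk d0:-→d1:-→d2:-→d3:-→d4:-→d5:-→d6:-→d7:-→d8:-→d9:-→d10:-→d11:-→d12:H3→d13:-→d14:-→d15:-→d16:-→d17:-→d18:-→d19:-→d20:-→d21:-→d22:-→d23:-→d24:-→d25:-→d26:-→d27:-→d28:-→d29:-→d30:-→d31:-→d32:H2 -> H2
  add 181.188.0.0/15 -> H0 at depth 15
  add 241.82.253.128/26 -> H5 at depth 26
  lookup 58.18.134.136: bits 00111010000100101000011010001000 walk d0:-→d1:-→d2:-→d3:-→d4:-→d5:-→d6:-→d7:-→d8:-→d9:-→d10:-→d11:-→d12:H3→d13:-→d14:-→d15:-→d16:-→d17:-→d18:-→d19:-→d20:-→d21:-→d22:-→d23:-→d24:-→d25:-→d26:-→d27:-→d28:-→d29:-→d30:-→d31:-→d32:H2 -> H2
  add 100.1.48.0/20 -> H4 at depth 20
  lookup 100.1.48.53: bits 01100100000000010011 walk d0:-→d1:-→d2:-→d3:-→d4:-→d5:-→d6:-→d7:-→d8:-→d9:-→d10:-→d11:-→d12:-→d13:-→d14:-→d15:-→d16:H2→d17:-→d18:-→d19:-→d20:H4 -> H4
  lookup 181.188.0.84: bits 101101011011110 walk d0:-→d1:-→d2:-→d3:-→d4:-→d5:-→d6:H3→d7:-→d8:-→d9:-→d10:-→d11:-→d12:-→d13:-→d14:-→d15:H0 -> H0
  add 241.82.224.0/19 -> H2 at depth 19
  add 181.176.0.0/12 -> H6 at depth 12
  add 0.0.0.0/0 -> H0 at depth 0
  del 181.188.0.0/15 (clear depth 15)
  lookup 58.18.134.136: bits 00111010000100101000011010001000 walk d0:H0→d1:-→d2:-→d3:-→d4:-→d5:-→d6:-→d7:-→d8:-→d9:-→d10:-→d11:-→d12:H3→d13:-→d14:-→d15:-→d16:-→d17:-→d18:-→d19:-→d20:-→d21:-→d22:-→d23:-→d24:-→d25:-→d26:-→d27:-→d28:-→d29:-→d30:-→d31:-→d32:H2 -> H2
  add 100.0.0.0/12 -> H5 at depth 12
  lookup 241.82.224.58: bits 1111000101010010111 walk d0:H0→d1:-→d2:-→d3:-→d4:-→d5:-→d6:-→d7:-→d8:-→d9:-→d10:-→d11:-→d12:-→d13:-→d14:-→d15:-→d16:-→d17:-→d18:-→d19:H2 -> H2
  add 58.18.134.128/28 -> H6 at depth 28

== LOOKUPS ==
["H5","H2","H3","H5","H2","H2","H4","H0","H2","H2"]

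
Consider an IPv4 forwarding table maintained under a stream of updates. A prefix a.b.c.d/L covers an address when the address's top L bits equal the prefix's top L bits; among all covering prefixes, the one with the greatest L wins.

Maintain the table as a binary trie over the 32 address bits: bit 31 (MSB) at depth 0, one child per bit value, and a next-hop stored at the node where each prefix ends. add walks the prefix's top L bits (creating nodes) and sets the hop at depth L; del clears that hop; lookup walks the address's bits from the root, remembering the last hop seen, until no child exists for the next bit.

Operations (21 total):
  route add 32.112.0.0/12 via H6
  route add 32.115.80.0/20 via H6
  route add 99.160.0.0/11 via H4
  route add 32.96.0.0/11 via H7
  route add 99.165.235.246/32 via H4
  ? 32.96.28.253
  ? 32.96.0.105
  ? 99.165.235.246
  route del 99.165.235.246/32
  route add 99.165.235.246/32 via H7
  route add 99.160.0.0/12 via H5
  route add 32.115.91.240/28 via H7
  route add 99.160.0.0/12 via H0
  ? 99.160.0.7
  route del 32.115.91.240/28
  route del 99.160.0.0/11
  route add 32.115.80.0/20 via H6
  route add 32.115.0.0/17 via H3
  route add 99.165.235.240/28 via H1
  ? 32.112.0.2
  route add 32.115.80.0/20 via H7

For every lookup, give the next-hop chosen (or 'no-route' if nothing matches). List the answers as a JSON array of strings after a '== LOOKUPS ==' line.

Process each operation:
  + 32.112.0.0/12 (H6) depth=12
  + 32.115.80.0/20 (H6) depth=20
  + 99.160.0.0/11 (H4) depth=11
  + 32.96.0.0/11 (H7) depth=11
  + 99.165.235.246/32 (H4) depth=32
  ? 32.96.28.253  path d0:-→d1:-→d2:-→d3:-→d4:-→d5:-→d6:-→d7:-→d8:-→d9:-→d10:-→d11:H7  best=H7
  ? 32.96.0.105  path d0:-→d1:-→d2:-→d3:-→d4:-→d5:-→d6:-→d7:-→d8:-→d9:-→d10:-→d11:H7  best=H7
  ? 99.165.235.246  path d0:-→d1:-→d2:-→d3:-→d4:-→d5:-→d6:-→d7:-→d8:-→d9:-→d10:-→d11:H4→d12:-→d13:-→d14:-→d15:-→d16:-→d17:-→d18:-→d19:-→d20:-→d21:-→d22:-→d23:-→d24:-→d25:-→d26:-→d27:-→d28:-→d29:-→d30:-→d31:-→d32:H4  best=H4
  - 99.165.235.246/32 clear@32
  + 99.165.235.246/32 (H7) depth=32
  + 99.160.0.0/12 (H5) depth=12
  + 32.115.91.240/28 (H7) depth=28
  + 99.160.0.0/12 (H0) depth=12
  ? 99.160.0.7  path d0:-→d1:-→d2:-→d3:-→d4:-→d5:-→d6:-→d7:-→d8:-→d9:-→d10:-→d11:H4→d12:H0→d13:-  best=H0
  - 32.115.91.240/28 clear@28
  - 99.160.0.0/11 clear@11
  + 32.115.80.0/20 (H6) depth=20
  + 32.115.0.0/17 (H3) depth=17
  + 99.165.235.240/28 (H1) depth=28
  ? 32.112.0.2  path d0:-→d1:-→d2:-→d3:-→d4:-→d5:-→d6:-→d7:-→d8:-→d9:-→d10:-→d11:H7→d12:H6→d13:-→d14:-  best=H6
  + 32.115.80.0/20 (H7) depth=20

== LOOKUPS ==
["H7","H7","H4","H0","H6"]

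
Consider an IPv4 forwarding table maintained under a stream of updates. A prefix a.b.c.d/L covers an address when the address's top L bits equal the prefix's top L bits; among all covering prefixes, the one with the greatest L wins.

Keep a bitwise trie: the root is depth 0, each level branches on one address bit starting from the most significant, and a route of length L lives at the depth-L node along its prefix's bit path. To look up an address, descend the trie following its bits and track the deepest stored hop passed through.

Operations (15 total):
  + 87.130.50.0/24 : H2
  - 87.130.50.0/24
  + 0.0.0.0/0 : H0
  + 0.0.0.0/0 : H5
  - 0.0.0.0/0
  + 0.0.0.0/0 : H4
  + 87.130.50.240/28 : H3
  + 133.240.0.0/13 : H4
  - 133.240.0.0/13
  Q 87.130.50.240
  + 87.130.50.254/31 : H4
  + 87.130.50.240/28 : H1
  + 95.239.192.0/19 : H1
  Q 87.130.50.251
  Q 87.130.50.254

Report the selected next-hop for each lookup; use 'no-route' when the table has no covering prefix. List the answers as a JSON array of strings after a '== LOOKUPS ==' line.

Apply in order:
  add 87.130.50.0/24 -> H2 at depth 24
  del 87.130.50.0/24 (clear depth 24)
  add 0.0.0.0/0 -> H0 at depth 0
  add 0.0.0.0/0 -> H5 at depth 0
  del 0.0.0.0/0 (clear depth 0)
  add 0.0.0.0/0 -> H4 at depth 0
  add 87.130.50.240/28 -> H3 at depth 28
  add 133.240.0.0/13 -> H4 at depth 13
  del 133.240.0.0/13 (clear depth 13)
  ? 87.130.50.240  path d0:H4→d1:-→d2:-→d3:-→d4:-→d5:-→d6:-→d7:-→d8:-→d9:-→d10:-→d11:-→d12:-→d13:-→d14:-→d15:-→d16:-→d17:-→d18:-→d19:-→d20:-→d21:-→d22:-→d23:-→d24:-→d25:-→d26:-→d27:-→d28:H3  best=H3
  add 87.130.50.254/31 -> H4 at depth 31
  add 87.130.50.240/28 -> H1 at depth 28
  add 95.239.192.0/19 -> H1 at depth 19
  ? 87.130.50.251  path d0:H4→d1:-→d2:-→d3:-→d4:-→d5:-→d6:-→d7:-→d8:-→d9:-→d10:-→d11:-→d12:-→d13:-→d14:-→d15:-→d16:-→d17:-→d18:-→d19:-→d20:-→d21:-→d22:-→d23:-→d24:-→d25:-→d26:-→d27:-→d28:H1→d29:-  best=H1
  ? 87.130.50.254  path d0:H4→d1:-→d2:-→d3:-→d4:-→d5:-→d6:-→d7:-→d8:-→d9:-→d10:-→d11:-→d12:-→d13:-→d14:-→d15:-→d16:-→d17:-→d18:-→d19:-→d20:-→d21:-→d22:-→d23:-→d24:-→d25:-→d26:-→d27:-→d28:H1→d29:-→d30:-→d31:H4  best=H4

== LOOKUPS ==
["H3","H1","H4"]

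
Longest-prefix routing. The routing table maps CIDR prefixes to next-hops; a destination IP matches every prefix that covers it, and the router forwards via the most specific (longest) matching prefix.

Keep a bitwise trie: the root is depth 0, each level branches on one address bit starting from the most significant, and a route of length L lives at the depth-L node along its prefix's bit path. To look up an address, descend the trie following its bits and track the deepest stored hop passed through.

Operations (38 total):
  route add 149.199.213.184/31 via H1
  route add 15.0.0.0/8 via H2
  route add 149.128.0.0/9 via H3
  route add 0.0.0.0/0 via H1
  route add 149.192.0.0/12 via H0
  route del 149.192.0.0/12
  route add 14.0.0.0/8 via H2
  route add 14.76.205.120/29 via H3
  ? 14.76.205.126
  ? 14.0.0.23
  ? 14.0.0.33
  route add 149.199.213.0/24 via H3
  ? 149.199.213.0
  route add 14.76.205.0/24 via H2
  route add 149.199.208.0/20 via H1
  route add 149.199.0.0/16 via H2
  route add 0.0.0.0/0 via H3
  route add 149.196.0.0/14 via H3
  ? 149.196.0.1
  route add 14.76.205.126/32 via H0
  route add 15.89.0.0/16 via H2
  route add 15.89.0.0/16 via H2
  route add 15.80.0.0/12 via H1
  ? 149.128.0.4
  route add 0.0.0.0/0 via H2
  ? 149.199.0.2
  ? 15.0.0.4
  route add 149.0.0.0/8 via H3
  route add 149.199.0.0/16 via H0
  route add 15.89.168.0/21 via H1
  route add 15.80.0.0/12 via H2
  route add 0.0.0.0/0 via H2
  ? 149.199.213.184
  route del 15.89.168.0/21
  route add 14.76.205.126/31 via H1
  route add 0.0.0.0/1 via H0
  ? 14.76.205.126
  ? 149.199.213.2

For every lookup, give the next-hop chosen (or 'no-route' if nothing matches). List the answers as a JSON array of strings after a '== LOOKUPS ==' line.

Process each operation:
  add 149.199.213.184/31 -> H1 at depth 31
  add 15.0.0.0/8 -> H2 at depth 8
  add 149.128.0.0/9 -> H3 at depth 9
  add 0.0.0.0/0 -> H1 at depth 0
  add 149.192.0.0/12 -> H0 at depth 12
  - 149.192.0.0/12 clear@12
  add 14.0.0.0/8 -> H2 at depth 8
  add 14.76.205.120/29 -> H3 at depth 29
  Q 14.76.205.126: descend 00001110010011001100110101111 ; hops seen [H1,H2,H3] ; pick H3
  Q 14.0.0.23: descend 000011100 ; hops seen [H1,H2] ; pick H2
  Q 14.0.0.33: descend 000011100 ; hops seen [H1,H2] ; pick H2
  add 149.199.213.0/24 -> H3 at depth 24
  Q 149.199.213.0: descend 100101011100011111010101 ; hops seen [H1,H3,H3] ; pick H3
  add 14.76.205.0/24 -> H2 at depth 24
  add 149.199.208.0/20 -> H1 at depth 20
  add 149.199.0.0/16 -> H2 at depth 16
  add 0.0.0.0/0 -> H3 at depth 0
  add 149.196.0.0/14 -> H3 at depth 14
  Q 149.196.0.1: descend 10010101110001 ; hops seen [H3,H3,H3] ; pick H3
  add 14.76.205.126/32 -> H0 at depth 32
  add 15.89.0.0/16 -> H2 at depth 16
  add 15.89.0.0/16 -> H2 at depth 16
  add 15.80.0.0/12 -> H1 at depth 12
  Q 149.128.0.4: descend 100101011 ; hops seen [H3,H3] ; pick H3
  add 0.0.0.0/0 -> H2 at depth 0
  Q 149.199.0.2: descend 1001010111000111 ; hops seen [H2,H3,H3,H2] ; pick H2
  Q 15.0.0.4: descend 000011110 ; hops seen [H2,H2] ; pick H2
  add 149.0.0.0/8 -> H3 at depth 8
  add 149.199.0.0/16 -> H0 at depth 16
  add 15.89.168.0/21 -> H1 at depth 21
  add 15.80.0.0/12 -> H2 at depth 12
  add 0.0.0.0/0 -> H2 at depth 0
  Q 149.199.213.184: descend 1001010111000111110101011011100 ; hops seen [H2,H3,H3,H3,H0,H1,H3,H1] ; pick H1
  - 15.89.168.0/21 clear@21
  add 14.76.205.126/31 -> H1 at depth 31
  add 0.0.0.0/1 -> H0 at depth 1
  Q 14.76.205.126: descend 00001110010011001100110101111110 ; hops seen [H2,H0,H2,H2,H3,H1,H0] ; pick H0
  Q 149.199.213.2: descend 100101011100011111010101 ; hops seen [H2,H3,H3,H3,H0,H1,H3] ; pick H3

== LOOKUPS ==
["H3","H2","H2","H3","H3","H3","H2","H2","H1","H0","H3"]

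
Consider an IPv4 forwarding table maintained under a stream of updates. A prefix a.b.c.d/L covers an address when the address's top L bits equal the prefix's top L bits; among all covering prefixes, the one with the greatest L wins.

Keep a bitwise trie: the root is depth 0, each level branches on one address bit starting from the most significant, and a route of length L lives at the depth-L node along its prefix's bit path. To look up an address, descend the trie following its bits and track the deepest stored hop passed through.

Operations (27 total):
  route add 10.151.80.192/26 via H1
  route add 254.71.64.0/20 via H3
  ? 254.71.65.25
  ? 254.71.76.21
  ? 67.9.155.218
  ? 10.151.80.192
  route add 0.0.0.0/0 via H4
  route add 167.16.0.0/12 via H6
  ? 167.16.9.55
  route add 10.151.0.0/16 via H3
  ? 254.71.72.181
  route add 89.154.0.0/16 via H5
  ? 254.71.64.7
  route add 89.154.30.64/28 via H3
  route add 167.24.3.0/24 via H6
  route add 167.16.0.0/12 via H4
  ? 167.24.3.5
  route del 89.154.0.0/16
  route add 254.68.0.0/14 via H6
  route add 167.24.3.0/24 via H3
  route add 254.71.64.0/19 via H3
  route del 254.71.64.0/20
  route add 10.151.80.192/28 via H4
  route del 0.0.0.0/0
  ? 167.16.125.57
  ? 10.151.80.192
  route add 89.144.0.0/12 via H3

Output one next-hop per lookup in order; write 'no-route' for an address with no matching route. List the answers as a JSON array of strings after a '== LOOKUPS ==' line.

Trace:
  add 10.151.80.192/26 -> H1 at depth 26
  add 254.71.64.0/20 -> H3 at depth 20
  ? 254.71.65.25  path d0:-→d1:-→d2:-→d3:-→d4:-→d5:-→d6:-→d7:-→d8:-→d9:-→d10:-→d11:-→d12:-→d13:-→d14:-→d15:-→d16:-→d17:-→d18:-→d19:-→d20:H3  best=H3
  ? 254.71.76.21  path d0:-→d1:-→d2:-→d3:-→d4:-→d5:-→d6:-→d7:-→d8:-→d9:-→d10:-→d11:-→d12:-→d13:-→d14:-→d15:-→d16:-→d17:-→d18:-→d19:-→d20:H3  best=H3
  ? 67.9.155.218  path d0:-→d1:-  best=no-route
  ? 10.151.80.192  path d0:-→d1:-→d2:-→d3:-→d4:-→d5:-→d6:-→d7:-→d8:-→d9:-→d10:-→d11:-→d12:-→d13:-→d14:-→d15:-→d16:-→d17:-→d18:-→d19:-→d20:-→d21:-→d22:-→d23:-→d24:-→d25:-→d26:H1  best=H1
  add 0.0.0.0/0 -> H4 at depth 0
  add 167.16.0.0/12 -> H6 at depth 12
  ? 167.16.9.55  path d0:H4→d1:-→d2:-→d3:-→d4:-→d5:-→d6:-→d7:-→d8:-→d9:-→d10:-→d11:-→d12:H6  best=H6
  add 10.151.0.0/16 -> H3 at depth 16
  ? 254.71.72.181  path d0:H4→d1:-→d2:-→d3:-→d4:-→d5:-→d6:-→d7:-→d8:-→d9:-→d10:-→d11:-→d12:-→d13:-→d14:-→d15:-→d16:-→d17:-→d18:-→d19:-→d20:H3  best=H3
  add 89.154.0.0/16 -> H5 at depth 16
  ? 254.71.64.7  path d0:H4→d1:-→d2:-→d3:-→d4:-→d5:-→d6:-→d7:-→d8:-→d9:-→d10:-→d11:-→d12:-→d13:-→d14:-→d15:-→d16:-→d17:-→d18:-→d19:-→d20:H3  best=H3
  add 89.154.30.64/28 -> H3 at depth 28
  add 167.24.3.0/24 -> H6 at depth 24
  add 167.16.0.0/12 -> H4 at depth 12
  ? 167.24.3.5  path d0:H4→d1:-→d2:-→d3:-→d4:-→d5:-→d6:-→d7:-→d8:-→d9:-→d10:-→d11:-→d12:H4→d13:-→d14:-→d15:-→d16:-→d17:-→d18:-→d19:-→d20:-→d21:-→d22:-→d23:-→d24:H6  best=H6
  del 89.154.0.0/16 (clear depth 16)
  add 254.68.0.0/14 -> H6 at depth 14
  add 167.24.3.0/24 -> H3 at depth 24
  add 254.71.64.0/19 -> H3 at depth 19
  del 254.71.64.0/20 (clear depth 20)
  add 10.151.80.192/28 -> H4 at depth 28
  del 0.0.0.0/0 (clear depth 0)
  ? 167.16.125.57  path d0:-→d1:-→d2:-→d3:-→d4:-→d5:-→d6:-→d7:-→d8:-→d9:-→d10:-→d11:-→d12:H4  best=H4
  ? 10.151.80.192  path d0:-→d1:-→d2:-→d3:-→d4:-→d5:-→d6:-→d7:-→d8:-→d9:-→d10:-→d11:-→d12:-→d13:-→d14:-→d15:-→d16:H3→d17:-→d18:-→d19:-→d20:-→d21:-→d22:-→d23:-→d24:-→d25:-→d26:H1→d27:-→d28:H4  best=H4
  add 89.144.0.0/12 -> H3 at depth 12

== LOOKUPS ==
["H3","H3","no-route","H1","H6","H3","H3","H6","H4","H4"]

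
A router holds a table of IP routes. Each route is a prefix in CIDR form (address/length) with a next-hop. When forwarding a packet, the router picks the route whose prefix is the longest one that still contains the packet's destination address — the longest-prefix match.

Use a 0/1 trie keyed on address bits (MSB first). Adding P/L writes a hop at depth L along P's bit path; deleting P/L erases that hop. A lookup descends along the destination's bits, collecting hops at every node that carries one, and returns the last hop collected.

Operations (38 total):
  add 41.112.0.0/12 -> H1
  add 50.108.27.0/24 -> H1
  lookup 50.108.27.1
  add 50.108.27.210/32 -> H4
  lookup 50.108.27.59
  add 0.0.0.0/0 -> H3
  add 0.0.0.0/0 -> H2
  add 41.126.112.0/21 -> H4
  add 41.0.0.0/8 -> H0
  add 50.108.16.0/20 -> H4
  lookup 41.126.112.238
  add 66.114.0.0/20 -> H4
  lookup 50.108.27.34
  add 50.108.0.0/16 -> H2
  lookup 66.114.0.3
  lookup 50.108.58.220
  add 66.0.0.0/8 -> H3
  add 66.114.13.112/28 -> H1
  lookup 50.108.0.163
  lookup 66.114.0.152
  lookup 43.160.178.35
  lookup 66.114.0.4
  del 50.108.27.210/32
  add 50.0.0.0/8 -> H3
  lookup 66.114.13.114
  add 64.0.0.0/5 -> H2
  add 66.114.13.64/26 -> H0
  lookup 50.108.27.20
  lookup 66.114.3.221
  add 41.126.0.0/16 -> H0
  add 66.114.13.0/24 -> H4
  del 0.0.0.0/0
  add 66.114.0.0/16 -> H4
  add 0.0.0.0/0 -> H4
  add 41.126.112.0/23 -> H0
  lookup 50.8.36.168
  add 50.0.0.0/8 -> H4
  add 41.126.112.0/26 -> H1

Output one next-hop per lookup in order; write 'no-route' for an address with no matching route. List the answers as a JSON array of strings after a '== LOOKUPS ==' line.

Process each operation:
  add 41.112.0.0/12 -> H1 at depth 12
  add 50.108.27.0/24 -> H1 at depth 24
  Q 50.108.27.1: descend 001100100110110000011011 ; hops seen [H1] ; pick H1
  add 50.108.27.210/32 -> H4 at depth 32
  Q 50.108.27.59: descend 001100100110110000011011 ; hops seen [H1] ; pick H1
  add 0.0.0.0/0 -> H3 at depth 0
  add 0.0.0.0/0 -> H2 at depth 0
  add 41.126.112.0/21 -> H4 at depth 21
  add 41.0.0.0/8 -> H0 at depth 8
  add 50.108.16.0/20 -> H4 at depth 20
  Q 41.126.112.238: descend 001010010111111001110 ; hops seen [H2,H0,H1,H4] ; pick H4
  add 66.114.0.0/20 -> H4 at depth 20
  Q 50.108.27.34: descend 001100100110110000011011 ; hops seen [H2,H4,H1] ; pick H1
  add 50.108.0.0/16 -> H2 at depth 16
  Q 66.114.0.3: descend 01000010011100100000 ; hops seen [H2,H4] ; pick H4
  Q 50.108.58.220: descend 001100100110110000 ; hops seen [H2,H2] ; pick H2
  add 66.0.0.0/8 -> H3 at depth 8
  add 66.114.13.112/28 -> H1 at depth 28
  Q 50.108.0.163: descend 0011001001101100000 ; hops seen [H2,H2] ; pick H2
  Q 66.114.0.152: descend 01000010011100100000 ; hops seen [H2,H3,H4] ; pick H4
  Q 43.160.178.35: descend 001010 ; hops seen [H2] ; pick H2
  Q 66.114.0.4: descend 01000010011100100000 ; hops seen [H2,H3,H4] ; pick H4
  - 50.108.27.210/32 clear@32
  add 50.0.0.0/8 -> H3 at depth 8
  Q 66.114.13.114: descend 0100001001110010000011010111 ; hops seen [H2,H3,H4,H1] ; pick H1
  add 64.0.0.0/5 -> H2 at depth 5
  add 66.114.13.64/26 -> H0 at depth 26
  Q 50.108.27.20: descend 001100100110110000011011 ; hops seen [H2,H3,H2,H4,H1] ; pick H1
  Q 66.114.3.221: descend 01000010011100100000 ; hops seen [H2,H2,H3,H4] ; pick H4
  add 41.126.0.0/16 -> H0 at depth 16
  add 66.114.13.0/24 -> H4 at depth 24
  - 0.0.0.0/0 clear@0
  add 66.114.0.0/16 -> H4 at depth 16
  add 0.0.0.0/0 -> H4 at depth 0
  add 41.126.112.0/23 -> H0 at depth 23
  Q 50.8.36.168: descend 001100100 ; hops seen [H4,H3] ; pick H3
  add 50.0.0.0/8 -> H4 at depth 8
  add 41.126.112.0/26 -> H1 at depth 26

== LOOKUPS ==
["H1","H1","H4","H1","H4","H2","H2","H4","H2","H4","H1","H1","H4","H3"]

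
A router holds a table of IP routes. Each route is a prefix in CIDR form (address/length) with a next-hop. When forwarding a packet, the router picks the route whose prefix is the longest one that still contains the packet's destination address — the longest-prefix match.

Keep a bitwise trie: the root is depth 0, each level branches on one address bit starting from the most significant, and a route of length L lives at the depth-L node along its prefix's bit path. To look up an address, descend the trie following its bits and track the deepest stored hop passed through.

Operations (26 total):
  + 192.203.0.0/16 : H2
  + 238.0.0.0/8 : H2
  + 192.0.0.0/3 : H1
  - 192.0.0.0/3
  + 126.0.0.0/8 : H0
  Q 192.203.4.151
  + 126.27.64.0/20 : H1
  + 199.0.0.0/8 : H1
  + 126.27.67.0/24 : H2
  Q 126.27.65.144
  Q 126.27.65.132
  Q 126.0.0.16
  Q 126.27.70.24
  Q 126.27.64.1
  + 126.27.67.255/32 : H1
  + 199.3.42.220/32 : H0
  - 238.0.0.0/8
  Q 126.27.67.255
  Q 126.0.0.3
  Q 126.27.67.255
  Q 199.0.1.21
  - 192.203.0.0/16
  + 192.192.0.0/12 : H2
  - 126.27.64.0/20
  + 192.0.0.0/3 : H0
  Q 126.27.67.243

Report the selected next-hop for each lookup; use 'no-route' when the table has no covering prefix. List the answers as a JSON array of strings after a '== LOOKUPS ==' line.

Process each operation:
  + 192.203.0.0/16 (H2) depth=16
  + 238.0.0.0/8 (H2) depth=8
  + 192.0.0.0/3 (H1) depth=3
  del 192.0.0.0/3 (clear depth 3)
  + 126.0.0.0/8 (H0) depth=8
  ? 192.203.4.151  path d0:-→d1:-→d2:-→d3:-→d4:-→d5:-→d6:-→d7:-→d8:-→d9:-→d10:-→d11:-→d12:-→d13:-→d14:-→d15:-→d16:H2  best=H2
  + 126.27.64.0/20 (H1) depth=20
  + 199.0.0.0/8 (H1) depth=8
  + 126.27.67.0/24 (H2) depth=24
  ? 126.27.65.144  path d0:-→d1:-→d2:-→d3:-→d4:-→d5:-→d6:-→d7:-→d8:H0→d9:-→d10:-→d11:-→d12:-→d13:-→d14:-→d15:-→d16:-→d17:-→d18:-→d19:-→d20:H1→d21:-→d22:-  best=H1
  ? 126.27.65.132  path d0:-→d1:-→d2:-→d3:-→d4:-→d5:-→d6:-→d7:-→d8:H0→d9:-→d10:-→d11:-→d12:-→d13:-→d14:-→d15:-→d16:-→d17:-→d18:-→d19:-→d20:H1→d21:-→d22:-  best=H1
  ? 126.0.0.16  path d0:-→d1:-→d2:-→d3:-→d4:-→d5:-→d6:-→d7:-→d8:H0→d9:-→d10:-→d11:-  best=H0
  ? 126.27.70.24  path d0:-→d1:-→d2:-→d3:-→d4:-→d5:-→d6:-→d7:-→d8:H0→d9:-→d10:-→d11:-→d12:-→d13:-→d14:-→d15:-→d16:-→d17:-→d18:-→d19:-→d20:H1→d21:-  best=H1
  ? 126.27.64.1  path d0:-→d1:-→d2:-→d3:-→d4:-→d5:-→d6:-→d7:-→d8:H0→d9:-→d10:-→d11:-→d12:-→d13:-→d14:-→d15:-→d16:-→d17:-→d18:-→d19:-→d20:H1→d21:-→d22:-  best=H1
  + 126.27.67.255/32 (H1) depth=32
  + 199.3.42.220/32 (H0) depth=32
  del 238.0.0.0/8 (clear depth 8)
  ? 126.27.67.255  path d0:-→d1:-→d2:-→d3:-→d4:-→d5:-→d6:-→d7:-→d8:H0→d9:-→d10:-→d11:-→d12:-→d13:-→d14:-→d15:-→d16:-→d17:-→d18:-→d19:-→d20:H1→d21:-→d22:-→d23:-→d24:H2→d25:-→d26:-→d27:-→d28:-→d29:-→d30:-→d31:-→d32:H1  best=H1
  ? 126.0.0.3  path d0:-→d1:-→d2:-→d3:-→d4:-→d5:-→d6:-→d7:-→d8:H0→d9:-→d10:-→d11:-  best=H0
  ? 126.27.67.255  path d0:-→d1:-→d2:-→d3:-→d4:-→d5:-→d6:-→d7:-→d8:H0→d9:-→d10:-→d11:-→d12:-→d13:-→d14:-→d15:-→d16:-→d17:-→d18:-→d19:-→d20:H1→d21:-→d22:-→d23:-→d24:H2→d25:-→d26:-→d27:-→d28:-→d29:-→d30:-→d31:-→d32:H1  best=H1
  ? 199.0.1.21  path d0:-→d1:-→d2:-→d3:-→d4:-→d5:-→d6:-→d7:-→d8:H1→d9:-→d10:-→d11:-→d12:-→d13:-→d14:-  best=H1
  del 192.203.0.0/16 (clear depth 16)
  + 192.192.0.0/12 (H2) depth=12
  del 126.27.64.0/20 (clear depth 20)
  + 192.0.0.0/3 (H0) depth=3
  ? 126.27.67.243  path d0:-→d1:-→d2:-→d3:-→d4:-→d5:-→d6:-→d7:-→d8:H0→d9:-→d10:-→d11:-→d12:-→d13:-→d14:-→d15:-→d16:-→d17:-→d18:-→d19:-→d20:-→d21:-→d22:-→d23:-→d24:H2→d25:-→d26:-→d27:-→d28:-  best=H2

== LOOKUPS ==
["H2","H1","H1","H0","H1","H1","H1","H0","H1","H1","H2"]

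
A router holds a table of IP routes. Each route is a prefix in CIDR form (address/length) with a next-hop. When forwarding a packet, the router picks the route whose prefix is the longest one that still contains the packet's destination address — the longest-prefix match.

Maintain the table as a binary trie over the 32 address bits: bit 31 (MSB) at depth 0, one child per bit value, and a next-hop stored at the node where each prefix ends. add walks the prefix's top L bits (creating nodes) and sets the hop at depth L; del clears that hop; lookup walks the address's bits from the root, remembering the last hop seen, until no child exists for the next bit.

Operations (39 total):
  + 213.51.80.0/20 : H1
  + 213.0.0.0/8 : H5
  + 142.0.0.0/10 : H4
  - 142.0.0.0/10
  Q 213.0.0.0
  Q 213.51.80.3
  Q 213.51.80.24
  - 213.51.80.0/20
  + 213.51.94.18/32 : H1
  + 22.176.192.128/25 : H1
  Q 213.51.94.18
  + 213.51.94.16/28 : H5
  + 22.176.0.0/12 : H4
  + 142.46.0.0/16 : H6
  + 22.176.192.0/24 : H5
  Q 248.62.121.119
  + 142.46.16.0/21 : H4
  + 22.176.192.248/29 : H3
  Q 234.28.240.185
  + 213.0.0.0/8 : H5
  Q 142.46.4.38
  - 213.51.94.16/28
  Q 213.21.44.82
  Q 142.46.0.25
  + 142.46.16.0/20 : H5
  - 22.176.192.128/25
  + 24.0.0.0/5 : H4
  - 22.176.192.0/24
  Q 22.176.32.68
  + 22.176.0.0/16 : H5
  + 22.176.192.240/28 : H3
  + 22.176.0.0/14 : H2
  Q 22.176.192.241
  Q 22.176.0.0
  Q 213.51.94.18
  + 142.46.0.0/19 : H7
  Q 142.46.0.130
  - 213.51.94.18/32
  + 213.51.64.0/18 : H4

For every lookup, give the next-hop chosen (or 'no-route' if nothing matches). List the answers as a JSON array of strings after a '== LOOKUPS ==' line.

Process each operation:
  add 213.51.80.0/20 -> H1 at depth 20
  add 213.0.0.0/8 -> H5 at depth 8
  add 142.0.0.0/10 -> H4 at depth 10
  - 142.0.0.0/10 clear@10
  ? 213.0.0.0  path d0:-→d1:-→d2:-→d3:-→d4:-→d5:-→d6:-→d7:-→d8:H5→d9:-→d10:-  best=H5
  ? 213.51.80.3  path d0:-→d1:-→d2:-→d3:-→d4:-→d5:-→d6:-→d7:-→d8:H5→d9:-→d10:-→d11:-→d12:-→d13:-→d14:-→d15:-→d16:-→d17:-→d18:-→d19:-→d20:H1  best=H1
  ? 213.51.80.24  path d0:-→d1:-→d2:-→d3:-→d4:-→d5:-→d6:-→d7:-→d8:H5→d9:-→d10:-→d11:-→d12:-→d13:-→d14:-→d15:-→d16:-→d17:-→d18:-→d19:-→d20:H1  best=H1
  - 213.51.80.0/20 clear@20
  add 213.51.94.18/32 -> H1 at depth 32
  add 22.176.192.128/25 -> H1 at depth 25
  ? 213.51.94.18  path d0:-→d1:-→d2:-→d3:-→d4:-→d5:-→d6:-→d7:-→d8:H5→d9:-→d10:-→d11:-→d12:-→d13:-→d14:-→d15:-→d16:-→d17:-→d18:-→d19:-→d20:-→d21:-→d22:-→d23:-→d24:-→d25:-→d26:-→d27:-→d28:-→d29:-→d30:-→d31:-→d32:H1  best=H1
  add 213.51.94.16/28 -> H5 at depth 28
  add 22.176.0.0/12 -> H4 at depth 12
  add 142.46.0.0/16 -> H6 at depth 16
  add 22.176.192.0/24 -> H5 at depth 24
  ? 248.62.121.119  path d0:-→d1:-→d2:-  best=no-route
  add 142.46.16.0/21 -> H4 at depth 21
  add 22.176.192.248/29 -> H3 at depth 29
  ? 234.28.240.185  path d0:-→d1:-→d2:-  best=no-route
  add 213.0.0.0/8 -> H5 at depth 8
  ? 142.46.4.38  path d0:-→d1:-→d2:-→d3:-→d4:-→d5:-→d6:-→d7:-→d8:-→d9:-→d10:-→d11:-→d12:-→d13:-→d14:-→d15:-→d16:H6→d17:-→d18:-→d19:-  best=H6
  - 213.51.94.16/28 clear@28
  ? 213.21.44.82  path d0:-→d1:-→d2:-→d3:-→d4:-→d5:-→d6:-→d7:-→d8:H5→d9:-→d10:-  best=H5
  ? 142.46.0.25  path d0:-→d1:-→d2:-→d3:-→d4:-→d5:-→d6:-→d7:-→d8:-→d9:-→d10:-→d11:-→d12:-→d13:-→d14:-→d15:-→d16:H6→d17:-→d18:-→d19:-  best=H6
  add 142.46.16.0/20 -> H5 at depth 20
  - 22.176.192.128/25 clear@25
  add 24.0.0.0/5 -> H4 at depth 5
  - 22.176.192.0/24 clear@24
  ? 22.176.32.68  path d0:-→d1:-→d2:-→d3:-→d4:-→d5:-→d6:-→d7:-→d8:-→d9:-→d10:-→d11:-→d12:H4→d13:-→d14:-→d15:-→d16:-  best=H4
  add 22.176.0.0/16 -> H5 at depth 16
  add 22.176.192.240/28 -> H3 at depth 28
  add 22.176.0.0/14 -> H2 at depth 14
  ? 22.176.192.241  path d0:-→d1:-→d2:-→d3:-→d4:-→d5:-→d6:-→d7:-→d8:-→d9:-→d10:-→d11:-→d12:H4→d13:-→d14:H2→d15:-→d16:H5→d17:-→d18:-→d19:-→d20:-→d21:-→d22:-→d23:-→d24:-→d25:-→d26:-→d27:-→d28:H3  best=H3
  ? 22.176.0.0  path d0:-→d1:-→d2:-→d3:-→d4:-→d5:-→d6:-→d7:-→d8:-→d9:-→d10:-→d11:-→d12:H4→d13:-→d14:H2→d15:-→d16:H5  best=H5
  ? 213.51.94.18  path d0:-→d1:-→d2:-→d3:-→d4:-→d5:-→d6:-→d7:-→d8:H5→d9:-→d10:-→d11:-→d12:-→d13:-→d14:-→d15:-→d16:-→d17:-→d18:-→d19:-→d20:-→d21:-→d22:-→d23:-→d24:-→d25:-→d26:-→d27:-→d28:-→d29:-→d30:-→d31:-→d32:H1  best=H1
  add 142.46.0.0/19 -> H7 at depth 19
  ? 142.46.0.130  path d0:-→d1:-→d2:-→d3:-→d4:-→d5:-→d6:-→d7:-→d8:-→d9:-→d10:-→d11:-→d12:-→d13:-→d14:-→d15:-→d16:H6→d17:-→d18:-→d19:H7  best=H7
  - 213.51.94.18/32 clear@32
  add 213.51.64.0/18 -> H4 at depth 18

== LOOKUPS ==
["H5","H1","H1","H1","no-route","no-route","H6","H5","H6","H4","H3","H5","H1","H7"]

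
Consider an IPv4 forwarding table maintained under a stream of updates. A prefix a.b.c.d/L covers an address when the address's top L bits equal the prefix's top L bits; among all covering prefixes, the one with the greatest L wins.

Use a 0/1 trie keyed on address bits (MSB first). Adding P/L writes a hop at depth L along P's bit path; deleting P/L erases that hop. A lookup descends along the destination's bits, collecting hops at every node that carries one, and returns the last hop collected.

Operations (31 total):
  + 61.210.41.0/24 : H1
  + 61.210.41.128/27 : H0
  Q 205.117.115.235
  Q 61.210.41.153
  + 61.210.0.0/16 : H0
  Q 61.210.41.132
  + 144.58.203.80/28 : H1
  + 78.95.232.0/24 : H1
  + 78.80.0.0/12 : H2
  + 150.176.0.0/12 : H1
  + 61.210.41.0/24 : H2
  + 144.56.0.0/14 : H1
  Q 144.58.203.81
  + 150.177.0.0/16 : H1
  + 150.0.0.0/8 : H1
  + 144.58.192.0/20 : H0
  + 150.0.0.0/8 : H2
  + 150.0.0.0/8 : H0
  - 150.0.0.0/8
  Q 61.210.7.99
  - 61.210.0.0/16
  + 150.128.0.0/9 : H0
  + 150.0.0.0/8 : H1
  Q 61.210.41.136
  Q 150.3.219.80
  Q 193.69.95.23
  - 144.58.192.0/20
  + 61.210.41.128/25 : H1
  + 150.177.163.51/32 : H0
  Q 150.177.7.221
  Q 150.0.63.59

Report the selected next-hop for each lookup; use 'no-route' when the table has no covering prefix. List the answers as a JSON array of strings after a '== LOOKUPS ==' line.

Apply in order:
  + 61.210.41.0/24 (H1) depth=24
  + 61.210.41.128/27 (H0) depth=27
  ? 205.117.115.235  path d0:-  best=no-route
  ? 61.210.41.153  path d0:-→d1:-→d2:-→d3:-→d4:-→d5:-→d6:-→d7:-→d8:-→d9:-→d10:-→d11:-→d12:-→d13:-→d14:-→d15:-→d16:-→d17:-→d18:-→d19:-→d20:-→d21:-→d22:-→d23:-→d24:H1→d25:-→d26:-→d27:H0  best=H0
  + 61.210.0.0/16 (H0) depth=16
  ? 61.210.41.132  path d0:-→d1:-→d2:-→d3:-→d4:-→d5:-→d6:-→d7:-→d8:-→d9:-→d10:-→d11:-→d12:-→d13:-→d14:-→d15:-→d16:H0→d17:-→d18:-→d19:-→d20:-→d21:-→d22:-→d23:-→d24:H1→d25:-→d26:-→d27:H0  best=H0
  + 144.58.203.80/28 (H1) depth=28
  + 78.95.232.0/24 (H1) depth=24
  + 78.80.0.0/12 (H2) depth=12
  + 150.176.0.0/12 (H1) depth=12
  + 61.210.41.0/24 (H2) depth=24
  + 144.56.0.0/14 (H1) depth=14
  ? 144.58.203.81  path d0:-→d1:-→d2:-→d3:-→d4:-→d5:-→d6:-→d7:-→d8:-→d9:-→d10:-→d11:-→d12:-→d13:-→d14:H1→d15:-→d16:-→d17:-→d18:-→d19:-→d20:-→d21:-→d22:-→d23:-→d24:-→d25:-→d26:-→d27:-→d28:H1  best=H1
  + 150.177.0.0/16 (H1) depth=16
  + 150.0.0.0/8 (H1) depth=8
  + 144.58.192.0/20 (H0) depth=20
  + 150.0.0.0/8 (H2) depth=8
  + 150.0.0.0/8 (H0) depth=8
  - 150.0.0.0/8 clear@8
  ? 61.210.7.99  path d0:-→d1:-→d2:-→d3:-→d4:-→d5:-→d6:-→d7:-→d8:-→d9:-→d10:-→d11:-→d12:-→d13:-→d14:-→d15:-→d16:H0→d17:-→d18:-  best=H0
  - 61.210.0.0/16 clear@16
  + 150.128.0.0/9 (H0) depth=9
  + 150.0.0.0/8 (H1) depth=8
  ? 61.210.41.136  path d0:-→d1:-→d2:-→d3:-→d4:-→d5:-→d6:-→d7:-→d8:-→d9:-→d10:-→d11:-→d12:-→d13:-→d14:-→d15:-→d16:-→d17:-→d18:-→d19:-→d20:-→d21:-→d22:-→d23:-→d24:H2→d25:-→d26:-→d27:H0  best=H0
  ? 150.3.219.80  path d0:-→d1:-→d2:-→d3:-→d4:-→d5:-→d6:-→d7:-→d8:H1  best=H1
  ? 193.69.95.23  path d0:-→d1:-  best=no-route
  - 144.58.192.0/20 clear@20
  + 61.210.41.128/25 (H1) depth=25
  + 150.177.163.51/32 (H0) depth=32
  ? 150.177.7.221  path d0:-→d1:-→d2:-→d3:-→d4:-→d5:-→d6:-→d7:-→d8:H1→d9:H0→d10:-→d11:-→d12:H1→d13:-→d14:-→d15:-→d16:H1  best=H1
  ? 150.0.63.59  path d0:-→d1:-→d2:-→d3:-→d4:-→d5:-→d6:-→d7:-→d8:H1  best=H1

== LOOKUPS ==
["no-route","H0","H0","H1","H0","H0","H1","no-route","H1","H1"]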